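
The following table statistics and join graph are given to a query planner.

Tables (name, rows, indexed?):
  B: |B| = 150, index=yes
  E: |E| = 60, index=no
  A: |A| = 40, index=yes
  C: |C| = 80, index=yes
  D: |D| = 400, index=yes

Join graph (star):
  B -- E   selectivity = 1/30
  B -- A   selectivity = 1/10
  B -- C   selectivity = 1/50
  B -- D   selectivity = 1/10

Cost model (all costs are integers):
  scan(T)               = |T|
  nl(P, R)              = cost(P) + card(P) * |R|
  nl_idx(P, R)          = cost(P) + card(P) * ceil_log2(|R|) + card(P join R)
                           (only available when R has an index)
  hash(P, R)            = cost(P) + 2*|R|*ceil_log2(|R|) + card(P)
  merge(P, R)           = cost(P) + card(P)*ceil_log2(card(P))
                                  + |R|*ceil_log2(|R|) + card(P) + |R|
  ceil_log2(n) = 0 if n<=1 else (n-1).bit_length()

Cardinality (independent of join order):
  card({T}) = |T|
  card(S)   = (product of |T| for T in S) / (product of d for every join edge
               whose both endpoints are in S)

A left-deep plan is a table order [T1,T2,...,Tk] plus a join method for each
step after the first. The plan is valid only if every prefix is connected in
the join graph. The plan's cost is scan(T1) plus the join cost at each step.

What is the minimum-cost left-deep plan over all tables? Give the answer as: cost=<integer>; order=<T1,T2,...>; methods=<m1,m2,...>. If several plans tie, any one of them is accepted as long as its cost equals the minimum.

cost=12000; order=C,B,E,A,D; methods=nl_idx,hash,hash,hash

Selinger DP (subsets sized 1..n):
  {B}: scan cost=150, card=150
  {E}: scan cost=60, card=60
  {A}: scan cost=40, card=40
  {C}: scan cost=80, card=80
  {D}: scan cost=400, card=400
  {BE}: card=300; try (B,nl_idx)→840, (E,hash)→1020, (B,merge)→1830, (E,merge)→1920, (B,hash)→2520, (B,nl)→9060 …(+1); best=840 via (B,nl_idx)
  {AB}: card=600; try (A,hash)→780, (B,nl_idx)→960, (A,nl_idx)→1650, (B,merge)→1670, (A,merge)→1780, (B,hash)→2480 …(+2); best=780 via (A,hash)
  {BC}: card=240; try (B,nl_idx)→960, (C,hash)→1420, (C,nl_idx)→1440, (B,merge)→2070, (C,merge)→2140, (B,hash)→2560 …(+2); best=960 via (B,nl_idx)
  {BD}: card=6000; try (B,hash)→3200, (D,merge)→5500, (B,merge)→5750, (D,hash)→7500, (D,nl_idx)→7500, (B,nl_idx)→9600 …(+2); best=3200 via (B,hash)
  {ABE}: card=1200; try (A,hash)→1620, (E,hash)→2100, (A,nl_idx)→3840, (A,merge)→4120, (E,merge)→7800, (A,nl)→12840 …(+1); best=1620 via (A,hash)
  {BCE}: card=480; try (E,hash)→1920, (C,hash)→2260, (C,nl_idx)→3420, (E,merge)→3540, (C,merge)→4480, (E,nl)→15360 …(+1); best=1920 via (E,hash)
  {BDE}: card=12000; try (D,merge)→7840, (D,hash)→8340, (E,hash)→9920, (D,nl_idx)→15540, (E,merge)→87620, (D,nl)→120840 …(+1); best=7840 via (D,merge)
  {ABC}: card=960; try (A,hash)→1680, (C,hash)→2500, (A,nl_idx)→3360, (A,merge)→3400, (C,nl_idx)→5940, (C,merge)→8020 …(+2); best=1680 via (A,hash)
  {ABD}: card=24000; try (D,hash)→8580, (A,hash)→9680, (D,merge)→11380, (D,nl_idx)→30180, (A,nl_idx)→63200, (A,merge)→87480 …(+2); best=8580 via (D,hash)
  {BCD}: card=9600; try (D,merge)→7120, (D,hash)→8400, (C,hash)→10320, (D,nl_idx)→12720, (C,nl_idx)→54800, (C,merge)→87840 …(+2); best=7120 via (D,merge)
  {ABCE}: card=1920; try (A,hash)→2880, (E,hash)→3360, (C,hash)→3940, (A,nl_idx)→6720, (A,merge)→7000, (C,nl_idx)→11940 …(+5); best=2880 via (A,hash)
  {ABDE}: card=48000; try (D,hash)→10020, (D,merge)→20020, (A,hash)→20320, (E,hash)→33300, (D,nl_idx)→60420, (A,nl_idx)→127840 …(+5); best=10020 via (D,hash)
  {BCDE}: card=19200; try (D,hash)→9600, (D,merge)→10720, (E,hash)→17440, (C,hash)→20960, (D,nl_idx)→25440, (C,nl_idx)→111040 …(+5); best=9600 via (D,hash)
  {ABCD}: card=38400; try (D,hash)→9840, (D,merge)→16240, (A,hash)→17200, (C,hash)→33700, (D,nl_idx)→48720, (A,nl_idx)→103120 …(+6); best=9840 via (D,hash)
  {ABCDE}: card=76800; try (D,hash)→12000, (A,hash)→29280, (D,merge)→29920, (E,hash)→48960, (C,hash)→59140, (D,nl_idx)→96960 …(+9); best=12000 via (D,hash)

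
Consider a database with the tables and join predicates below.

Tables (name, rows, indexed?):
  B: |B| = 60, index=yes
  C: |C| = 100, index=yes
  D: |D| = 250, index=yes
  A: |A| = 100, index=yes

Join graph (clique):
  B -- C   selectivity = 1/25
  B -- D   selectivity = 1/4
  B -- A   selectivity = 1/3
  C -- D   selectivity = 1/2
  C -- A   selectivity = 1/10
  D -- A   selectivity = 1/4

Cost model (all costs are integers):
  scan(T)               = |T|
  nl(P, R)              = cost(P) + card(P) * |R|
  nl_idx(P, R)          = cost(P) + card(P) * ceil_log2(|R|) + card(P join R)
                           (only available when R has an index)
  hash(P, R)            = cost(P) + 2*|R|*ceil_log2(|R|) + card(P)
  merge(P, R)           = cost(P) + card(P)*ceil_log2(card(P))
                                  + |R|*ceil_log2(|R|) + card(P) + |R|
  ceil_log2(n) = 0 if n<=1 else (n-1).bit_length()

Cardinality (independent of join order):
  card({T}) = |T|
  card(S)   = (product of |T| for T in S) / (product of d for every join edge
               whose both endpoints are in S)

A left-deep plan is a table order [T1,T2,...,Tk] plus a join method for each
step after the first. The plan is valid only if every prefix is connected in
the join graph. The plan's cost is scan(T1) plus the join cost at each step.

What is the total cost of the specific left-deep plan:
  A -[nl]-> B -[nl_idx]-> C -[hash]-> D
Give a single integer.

25700

step 1: scan A: cost=100, card=100
step 2: join B via nl
    card(P join B) = 100*60/(3) = 2000
    cost = 100 + 100*60 = 6100
step 3: join C via nl_idx
    card(P join C) = 2000*100/(25*10) = 800
    cost = 6100 + 2000*7 + 800 = 20900
step 4: join D via hash
    card(P join D) = 800*250/(4*2*4) = 6250
    cost = 20900 + 2*250*8 + 800 = 25700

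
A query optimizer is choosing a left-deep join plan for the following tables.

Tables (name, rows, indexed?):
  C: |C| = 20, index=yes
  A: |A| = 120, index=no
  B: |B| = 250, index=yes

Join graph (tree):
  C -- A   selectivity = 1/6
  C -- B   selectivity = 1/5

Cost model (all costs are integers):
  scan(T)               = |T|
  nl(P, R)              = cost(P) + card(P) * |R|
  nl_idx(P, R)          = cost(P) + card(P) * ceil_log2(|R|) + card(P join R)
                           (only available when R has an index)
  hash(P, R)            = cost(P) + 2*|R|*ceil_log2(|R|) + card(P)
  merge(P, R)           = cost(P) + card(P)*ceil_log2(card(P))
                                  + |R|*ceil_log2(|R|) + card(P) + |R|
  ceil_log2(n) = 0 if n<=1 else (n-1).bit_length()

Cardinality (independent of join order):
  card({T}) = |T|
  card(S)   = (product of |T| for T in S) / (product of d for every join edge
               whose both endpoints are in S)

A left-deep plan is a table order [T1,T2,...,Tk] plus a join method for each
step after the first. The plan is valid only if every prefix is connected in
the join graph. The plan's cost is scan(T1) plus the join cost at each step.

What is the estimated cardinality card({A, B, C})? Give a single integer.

20000

Tables in S: A(120), B(250), C(20)
Edges inside S: C-A(d=6), C-B(d=5)
numerator = 120 * 250 * 20 = 600000
denominator = 6 * 5 = 30
card(S) = 600000 / 30 = 20000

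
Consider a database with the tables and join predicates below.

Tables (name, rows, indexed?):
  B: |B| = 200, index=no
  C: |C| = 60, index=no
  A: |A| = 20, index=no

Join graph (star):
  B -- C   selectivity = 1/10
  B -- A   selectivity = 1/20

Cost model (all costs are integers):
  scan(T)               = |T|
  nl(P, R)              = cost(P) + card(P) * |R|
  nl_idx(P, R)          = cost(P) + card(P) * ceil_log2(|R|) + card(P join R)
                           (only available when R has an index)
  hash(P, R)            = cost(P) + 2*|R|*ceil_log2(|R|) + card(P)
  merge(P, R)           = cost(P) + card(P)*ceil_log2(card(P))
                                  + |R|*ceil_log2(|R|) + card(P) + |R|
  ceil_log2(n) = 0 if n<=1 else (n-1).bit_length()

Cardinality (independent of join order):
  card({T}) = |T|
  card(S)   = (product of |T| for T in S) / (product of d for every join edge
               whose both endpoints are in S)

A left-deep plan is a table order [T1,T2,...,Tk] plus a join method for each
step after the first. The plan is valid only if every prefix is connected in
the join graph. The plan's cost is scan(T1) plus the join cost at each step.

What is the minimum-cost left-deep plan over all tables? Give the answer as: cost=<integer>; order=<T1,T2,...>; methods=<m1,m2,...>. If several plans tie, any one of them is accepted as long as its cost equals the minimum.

cost=1520; order=B,A,C; methods=hash,hash

Selinger DP (subsets sized 1..n):
  {B}: scan cost=200, card=200
  {C}: scan cost=60, card=60
  {A}: scan cost=20, card=20
  {BC}: card=1200; try (C,hash)→1120, (B,merge)→2280, (C,merge)→2420, (B,hash)→3320, (B,nl)→12060, (C,nl)→12200; best=1120 via (C,hash)
  {AB}: card=200; try (A,hash)→600, (B,merge)→1940, (A,merge)→2120, (B,hash)→3240, (B,nl)→4020, (A,nl)→4200; best=600 via (A,hash)
  {ABC}: card=1200; try (C,hash)→1520, (A,hash)→2520, (C,merge)→2820, (C,nl)→12600, (A,merge)→15640, (A,nl)→25120; best=1520 via (C,hash)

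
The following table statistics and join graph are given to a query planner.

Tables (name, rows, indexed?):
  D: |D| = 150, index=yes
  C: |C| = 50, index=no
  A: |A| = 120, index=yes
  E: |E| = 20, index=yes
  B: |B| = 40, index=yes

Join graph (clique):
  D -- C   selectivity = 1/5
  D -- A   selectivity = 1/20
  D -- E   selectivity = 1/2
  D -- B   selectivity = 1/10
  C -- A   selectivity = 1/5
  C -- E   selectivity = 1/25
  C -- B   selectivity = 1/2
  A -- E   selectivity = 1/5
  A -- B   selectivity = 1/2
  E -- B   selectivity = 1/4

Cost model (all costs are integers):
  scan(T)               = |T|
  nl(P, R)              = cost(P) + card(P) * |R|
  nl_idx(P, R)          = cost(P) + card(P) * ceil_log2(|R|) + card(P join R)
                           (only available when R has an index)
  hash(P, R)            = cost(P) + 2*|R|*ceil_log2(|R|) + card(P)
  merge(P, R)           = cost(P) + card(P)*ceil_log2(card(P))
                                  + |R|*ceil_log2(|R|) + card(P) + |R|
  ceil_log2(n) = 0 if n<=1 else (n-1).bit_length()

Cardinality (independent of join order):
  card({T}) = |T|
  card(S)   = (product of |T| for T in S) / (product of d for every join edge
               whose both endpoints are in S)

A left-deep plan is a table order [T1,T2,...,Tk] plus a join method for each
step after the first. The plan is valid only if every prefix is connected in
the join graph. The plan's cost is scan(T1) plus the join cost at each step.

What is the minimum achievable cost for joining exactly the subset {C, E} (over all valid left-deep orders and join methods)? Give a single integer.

Selinger DP over subsets of {C,E}:
  {C}: scan cost=50, card=50
  {E}: scan cost=20, card=20
  {CE}: card=40; try (E,hash)→300, (E,nl_idx)→340, (C,merge)→490, (E,merge)→520, (C,hash)→640, (C,nl)→1020 …(+1); best=300 via (E,hash)

300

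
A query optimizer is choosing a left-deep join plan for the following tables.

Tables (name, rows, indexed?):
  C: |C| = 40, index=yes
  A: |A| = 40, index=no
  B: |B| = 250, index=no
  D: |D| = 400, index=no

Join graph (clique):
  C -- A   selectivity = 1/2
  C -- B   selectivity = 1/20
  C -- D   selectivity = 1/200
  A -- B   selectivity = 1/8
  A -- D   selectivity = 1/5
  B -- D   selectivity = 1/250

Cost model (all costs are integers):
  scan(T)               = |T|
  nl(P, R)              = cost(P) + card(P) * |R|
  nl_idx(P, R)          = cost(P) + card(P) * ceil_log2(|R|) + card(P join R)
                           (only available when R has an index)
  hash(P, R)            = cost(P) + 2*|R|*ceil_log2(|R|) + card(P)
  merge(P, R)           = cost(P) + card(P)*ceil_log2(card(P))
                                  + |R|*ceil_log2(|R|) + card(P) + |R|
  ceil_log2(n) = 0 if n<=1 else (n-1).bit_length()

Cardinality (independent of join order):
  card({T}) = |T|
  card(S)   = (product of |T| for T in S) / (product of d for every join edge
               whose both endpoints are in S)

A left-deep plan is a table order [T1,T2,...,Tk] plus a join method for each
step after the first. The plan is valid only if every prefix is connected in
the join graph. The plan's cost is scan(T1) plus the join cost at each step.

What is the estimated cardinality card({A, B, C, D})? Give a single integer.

2

Tables in S: A(40), B(250), C(40), D(400)
Edges inside S: C-A(d=2), C-B(d=20), C-D(d=200), A-B(d=8), A-D(d=5), B-D(d=250)
numerator = 40 * 250 * 40 * 400 = 160000000
denominator = 2 * 20 * 200 * 8 * 5 * 250 = 80000000
card(S) = 160000000 / 80000000 = 2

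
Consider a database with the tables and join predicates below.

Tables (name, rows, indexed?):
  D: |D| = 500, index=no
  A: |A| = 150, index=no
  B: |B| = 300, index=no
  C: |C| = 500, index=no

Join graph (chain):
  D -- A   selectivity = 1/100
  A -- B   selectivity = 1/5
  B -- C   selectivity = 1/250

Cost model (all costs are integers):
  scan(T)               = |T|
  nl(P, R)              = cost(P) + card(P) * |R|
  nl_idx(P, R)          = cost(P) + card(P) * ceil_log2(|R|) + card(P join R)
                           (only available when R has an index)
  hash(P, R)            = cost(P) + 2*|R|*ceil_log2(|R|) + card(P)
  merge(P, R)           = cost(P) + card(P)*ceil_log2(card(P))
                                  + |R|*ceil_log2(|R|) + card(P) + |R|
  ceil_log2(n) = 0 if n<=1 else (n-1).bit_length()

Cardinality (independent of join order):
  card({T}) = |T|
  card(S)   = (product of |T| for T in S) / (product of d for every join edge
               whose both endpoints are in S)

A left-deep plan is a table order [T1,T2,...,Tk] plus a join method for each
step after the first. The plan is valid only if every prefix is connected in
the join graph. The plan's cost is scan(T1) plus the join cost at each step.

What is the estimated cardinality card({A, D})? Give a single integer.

750

Tables in S: A(150), D(500)
Edges inside S: D-A(d=100)
numerator = 150 * 500 = 75000
denominator = 100 = 100
card(S) = 75000 / 100 = 750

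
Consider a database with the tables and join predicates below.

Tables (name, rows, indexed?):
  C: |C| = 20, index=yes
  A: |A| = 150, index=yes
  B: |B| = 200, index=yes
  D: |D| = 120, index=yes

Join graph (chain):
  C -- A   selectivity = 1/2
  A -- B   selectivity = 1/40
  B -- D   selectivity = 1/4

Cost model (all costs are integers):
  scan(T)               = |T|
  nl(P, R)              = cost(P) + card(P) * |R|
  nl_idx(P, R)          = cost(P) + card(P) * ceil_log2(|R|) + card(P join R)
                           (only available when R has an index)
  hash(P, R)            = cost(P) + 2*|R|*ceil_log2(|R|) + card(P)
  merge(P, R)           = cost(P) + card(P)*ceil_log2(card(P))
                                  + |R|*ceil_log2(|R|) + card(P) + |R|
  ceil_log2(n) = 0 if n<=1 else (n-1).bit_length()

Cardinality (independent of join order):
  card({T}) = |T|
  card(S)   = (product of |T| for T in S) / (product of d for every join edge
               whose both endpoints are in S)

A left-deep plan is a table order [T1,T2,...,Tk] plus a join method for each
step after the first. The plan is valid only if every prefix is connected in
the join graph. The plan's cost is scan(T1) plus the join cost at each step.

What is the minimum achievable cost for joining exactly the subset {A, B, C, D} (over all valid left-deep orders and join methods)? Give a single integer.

12230

Selinger DP over subsets of {A,B,C,D}:
  {C}: scan cost=20, card=20
  {A}: scan cost=150, card=150
  {B}: scan cost=200, card=200
  {D}: scan cost=120, card=120
  {AC}: card=1500; try (C,hash)→500, (A,merge)→1490, (C,merge)→1620, (A,nl_idx)→1680, (C,nl_idx)→2400, (A,hash)→2440 …(+2); best=500 via (C,hash)
  {AB}: card=750; try (B,nl_idx)→2100, (A,nl_idx)→2550, (A,hash)→2800, (B,merge)→3300, (A,merge)→3350, (B,hash)→3500 …(+2); best=2100 via (B,nl_idx)
  {BD}: card=6000; try (D,hash)→2080, (B,merge)→2880, (D,merge)→2960, (B,hash)→3440, (B,nl_idx)→7080, (D,nl_idx)→7600 …(+2); best=2080 via (D,hash)
  {ABC}: card=7500; try (C,hash)→3050, (B,hash)→5200, (C,merge)→10470, (C,nl_idx)→13350, (C,nl)→17100, (B,nl_idx)→20000 …(+2); best=3050 via (C,hash)
  {ABD}: card=22500; try (D,hash)→4530, (A,hash)→10480, (D,merge)→11310, (D,nl_idx)→29850, (A,nl_idx)→72580, (A,merge)→87430 …(+2); best=4530 via (D,hash)
  {ABCD}: card=225000; try (D,hash)→12230, (C,hash)→27230, (D,merge)→109010, (D,nl_idx)→280550, (C,nl_idx)→342030, (C,merge)→364650 …(+2); best=12230 via (D,hash)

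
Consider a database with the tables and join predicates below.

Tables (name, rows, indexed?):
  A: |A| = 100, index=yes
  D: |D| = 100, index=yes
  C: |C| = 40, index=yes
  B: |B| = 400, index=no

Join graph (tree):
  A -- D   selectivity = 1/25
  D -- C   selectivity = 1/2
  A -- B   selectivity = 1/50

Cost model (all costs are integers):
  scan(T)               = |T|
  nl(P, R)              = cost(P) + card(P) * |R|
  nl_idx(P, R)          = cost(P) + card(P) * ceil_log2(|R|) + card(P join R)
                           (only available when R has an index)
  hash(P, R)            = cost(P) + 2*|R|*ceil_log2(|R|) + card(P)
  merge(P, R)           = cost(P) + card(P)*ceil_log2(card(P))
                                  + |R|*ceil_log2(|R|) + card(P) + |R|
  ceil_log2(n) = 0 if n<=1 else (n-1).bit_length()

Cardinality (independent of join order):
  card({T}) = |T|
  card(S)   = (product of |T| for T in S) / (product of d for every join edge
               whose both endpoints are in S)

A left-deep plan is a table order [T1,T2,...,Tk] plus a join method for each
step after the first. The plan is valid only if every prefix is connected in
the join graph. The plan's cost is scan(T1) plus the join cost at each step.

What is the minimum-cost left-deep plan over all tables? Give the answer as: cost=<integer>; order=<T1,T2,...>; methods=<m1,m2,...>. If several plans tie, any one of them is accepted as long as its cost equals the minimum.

cost=8080; order=B,A,D,C; methods=hash,hash,hash

Selinger DP (subsets sized 1..n):
  {A}: scan cost=100, card=100
  {D}: scan cost=100, card=100
  {C}: scan cost=40, card=40
  {B}: scan cost=400, card=400
  {AD}: card=400; try (D,nl_idx)→1200, (A,nl_idx)→1200, (D,hash)→1600, (A,hash)→1600, (D,merge)→1700, (A,merge)→1700 …(+2); best=1200 via (D,nl_idx)
  {AB}: card=800; try (A,hash)→2200, (A,nl_idx)→4000, (B,merge)→4900, (A,merge)→5200, (B,hash)→7400, (B,nl)→40100 …(+1); best=2200 via (A,hash)
  {CD}: card=2000; try (C,hash)→680, (D,merge)→1120, (C,merge)→1180, (D,hash)→1480, (D,nl_idx)→2320, (C,nl_idx)→2700 …(+2); best=680 via (C,hash)
  {ACD}: card=8000; try (C,hash)→2080, (A,hash)→4080, (C,merge)→5480, (C,nl_idx)→11600, (C,nl)→17200, (A,nl_idx)→22680 …(+2); best=2080 via (C,hash)
  {ABD}: card=3200; try (D,hash)→4400, (B,hash)→8800, (B,merge)→9200, (D,nl_idx)→11000, (D,merge)→11800, (D,nl)→82200 …(+1); best=4400 via (D,hash)
  {ABCD}: card=64000; try (C,hash)→8080, (B,hash)→17280, (C,merge)→46280, (C,nl_idx)→87600, (B,merge)→118080, (C,nl)→132400 …(+1); best=8080 via (C,hash)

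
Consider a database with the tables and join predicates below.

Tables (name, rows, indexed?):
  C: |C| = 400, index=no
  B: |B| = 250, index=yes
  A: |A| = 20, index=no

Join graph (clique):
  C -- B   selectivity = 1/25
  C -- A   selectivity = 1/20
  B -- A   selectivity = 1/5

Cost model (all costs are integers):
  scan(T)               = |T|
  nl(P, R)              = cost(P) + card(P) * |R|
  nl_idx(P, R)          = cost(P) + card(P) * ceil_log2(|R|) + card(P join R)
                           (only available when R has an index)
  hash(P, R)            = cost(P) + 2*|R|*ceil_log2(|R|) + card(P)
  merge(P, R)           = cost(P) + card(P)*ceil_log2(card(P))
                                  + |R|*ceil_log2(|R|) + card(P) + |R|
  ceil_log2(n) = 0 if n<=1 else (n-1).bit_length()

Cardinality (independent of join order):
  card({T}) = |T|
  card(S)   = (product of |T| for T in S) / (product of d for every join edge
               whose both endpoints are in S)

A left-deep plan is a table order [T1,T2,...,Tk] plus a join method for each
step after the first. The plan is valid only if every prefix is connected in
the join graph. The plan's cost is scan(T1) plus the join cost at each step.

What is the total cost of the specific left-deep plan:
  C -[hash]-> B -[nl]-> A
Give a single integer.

84800

step 1: scan C: cost=400, card=400
step 2: join B via hash
    card(P join B) = 400*250/(25) = 4000
    cost = 400 + 2*250*8 + 400 = 4800
step 3: join A via nl
    card(P join A) = 4000*20/(20*5) = 800
    cost = 4800 + 4000*20 = 84800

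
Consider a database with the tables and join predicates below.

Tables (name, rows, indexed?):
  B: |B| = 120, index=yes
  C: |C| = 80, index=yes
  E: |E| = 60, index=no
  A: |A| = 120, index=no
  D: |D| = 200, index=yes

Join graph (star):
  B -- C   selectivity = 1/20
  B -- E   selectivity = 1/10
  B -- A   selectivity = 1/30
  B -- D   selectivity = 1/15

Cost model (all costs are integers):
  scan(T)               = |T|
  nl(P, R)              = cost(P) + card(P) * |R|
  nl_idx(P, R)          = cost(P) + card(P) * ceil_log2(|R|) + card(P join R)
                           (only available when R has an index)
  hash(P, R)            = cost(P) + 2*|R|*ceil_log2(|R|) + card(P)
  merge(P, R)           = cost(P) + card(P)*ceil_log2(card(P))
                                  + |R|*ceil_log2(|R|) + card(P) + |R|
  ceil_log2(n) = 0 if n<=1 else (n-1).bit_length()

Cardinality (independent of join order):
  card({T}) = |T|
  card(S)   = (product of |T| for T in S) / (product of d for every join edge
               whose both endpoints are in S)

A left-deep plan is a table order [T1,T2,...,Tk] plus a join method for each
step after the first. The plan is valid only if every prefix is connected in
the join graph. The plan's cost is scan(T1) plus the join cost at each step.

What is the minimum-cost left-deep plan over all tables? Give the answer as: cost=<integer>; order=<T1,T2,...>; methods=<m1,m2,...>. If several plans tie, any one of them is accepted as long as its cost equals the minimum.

cost=20400; order=A,B,C,E,D; methods=nl_idx,hash,hash,hash

Selinger DP (subsets sized 1..n):
  {B}: scan cost=120, card=120
  {C}: scan cost=80, card=80
  {E}: scan cost=60, card=60
  {A}: scan cost=120, card=120
  {D}: scan cost=200, card=200
  {BC}: card=480; try (B,nl_idx)→1120, (C,hash)→1360, (C,nl_idx)→1440, (B,merge)→1680, (C,merge)→1720, (B,hash)→1840 …(+2); best=1120 via (B,nl_idx)
  {BE}: card=720; try (E,hash)→960, (B,nl_idx)→1200, (B,merge)→1440, (E,merge)→1500, (B,hash)→1800, (B,nl)→7260 …(+1); best=960 via (E,hash)
  {AB}: card=480; try (B,nl_idx)→1440, (B,hash)→1920, (A,hash)→1920, (B,merge)→2040, (A,merge)→2040, (B,nl)→14520 …(+1); best=1440 via (B,nl_idx)
  {BD}: card=1600; try (B,hash)→2080, (D,nl_idx)→2680, (D,merge)→2880, (B,merge)→2960, (B,nl_idx)→3200, (D,hash)→3440 …(+2); best=2080 via (B,hash)
  {BCE}: card=2880; try (E,hash)→2320, (C,hash)→2800, (E,merge)→6340, (C,nl_idx)→8880, (C,merge)→9520, (E,nl)→29920 …(+1); best=2320 via (E,hash)
  {ABC}: card=1920; try (C,hash)→3040, (A,hash)→3280, (C,nl_idx)→6720, (C,merge)→6880, (A,merge)→6880, (C,nl)→39840 …(+1); best=3040 via (C,hash)
  {BCD}: card=6400; try (D,hash)→4800, (C,hash)→4800, (D,merge)→7720, (D,nl_idx)→11360, (C,nl_idx)→19680, (C,merge)→21920 …(+2); best=4800 via (D,hash)
  {ABE}: card=2880; try (E,hash)→2640, (A,hash)→3360, (E,merge)→6660, (A,merge)→9840, (E,nl)→30240, (A,nl)→87360; best=2640 via (E,hash)
  {BDE}: card=9600; try (E,hash)→4400, (D,hash)→4880, (D,merge)→10680, (D,nl_idx)→16320, (E,merge)→21700, (E,nl)→98080 …(+1); best=4400 via (E,hash)
  {ABD}: card=6400; try (D,hash)→5120, (A,hash)→5360, (D,merge)→8040, (D,nl_idx)→11680, (A,merge)→22240, (D,nl)→97440 …(+1); best=5120 via (D,hash)
  {ABCE}: card=11520; try (E,hash)→5680, (C,hash)→6640, (A,hash)→6880, (E,merge)→26500, (C,nl_idx)→34320, (C,merge)→40720 …(+4); best=5680 via (E,hash)
  {BCDE}: card=38400; try (D,hash)→8400, (E,hash)→11920, (C,hash)→15120, (D,merge)→41560, (D,nl_idx)→63760, (E,merge)→94820 …(+5); best=8400 via (D,hash)
  {ABCD}: card=25600; try (D,hash)→8160, (C,hash)→12640, (A,hash)→12880, (D,merge)→27880, (D,nl_idx)→44000, (C,nl_idx)→75520 …(+5); best=8160 via (D,hash)
  {ABDE}: card=38400; try (D,hash)→8720, (E,hash)→12240, (A,hash)→15680, (D,merge)→41880, (D,nl_idx)→64080, (E,merge)→95140 …(+4); best=8720 via (D,hash)
  {ABCDE}: card=153600; try (D,hash)→20400, (E,hash)→34480, (C,hash)→48240, (A,hash)→48480, (D,merge)→180280, (D,nl_idx)→251440 …(+8); best=20400 via (D,hash)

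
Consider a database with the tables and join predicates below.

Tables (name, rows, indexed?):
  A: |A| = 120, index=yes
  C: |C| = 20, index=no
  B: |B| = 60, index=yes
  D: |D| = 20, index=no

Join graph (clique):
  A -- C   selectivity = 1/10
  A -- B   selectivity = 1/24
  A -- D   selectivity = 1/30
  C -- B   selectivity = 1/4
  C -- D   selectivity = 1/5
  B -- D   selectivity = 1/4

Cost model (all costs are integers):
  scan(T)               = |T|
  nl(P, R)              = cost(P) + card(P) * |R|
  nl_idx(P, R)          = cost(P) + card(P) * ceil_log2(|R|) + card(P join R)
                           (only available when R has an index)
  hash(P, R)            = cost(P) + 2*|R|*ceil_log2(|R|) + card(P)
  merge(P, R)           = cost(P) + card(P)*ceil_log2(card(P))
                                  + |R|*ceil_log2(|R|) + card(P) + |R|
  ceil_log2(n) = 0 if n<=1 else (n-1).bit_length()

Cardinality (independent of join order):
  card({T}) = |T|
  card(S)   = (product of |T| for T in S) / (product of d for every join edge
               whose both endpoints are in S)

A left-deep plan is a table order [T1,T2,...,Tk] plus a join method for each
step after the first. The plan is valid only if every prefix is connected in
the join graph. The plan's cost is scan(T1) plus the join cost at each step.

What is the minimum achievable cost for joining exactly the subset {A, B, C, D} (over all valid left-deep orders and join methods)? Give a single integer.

Selinger DP over subsets of {A,B,C,D}:
  {A}: scan cost=120, card=120
  {C}: scan cost=20, card=20
  {B}: scan cost=60, card=60
  {D}: scan cost=20, card=20
  {AC}: card=240; try (A,nl_idx)→400, (C,hash)→440, (A,merge)→1100, (C,merge)→1200, (A,hash)→1720, (A,nl)→2420 …(+1); best=400 via (A,nl_idx)
  {AB}: card=300; try (A,nl_idx)→780, (B,hash)→960, (B,nl_idx)→1140, (A,merge)→1440, (B,merge)→1500, (A,hash)→1800 …(+2); best=780 via (A,nl_idx)
  {AD}: card=80; try (A,nl_idx)→240, (D,hash)→440, (A,merge)→1100, (D,merge)→1200, (A,hash)→1720, (A,nl)→2420 …(+1); best=240 via (A,nl_idx)
  {BC}: card=300; try (C,hash)→320, (B,nl_idx)→440, (B,merge)→560, (C,merge)→600, (B,hash)→760, (B,nl)→1220 …(+1); best=320 via (C,hash)
  {CD}: card=80; try (D,hash)→240, (C,hash)→240, (D,merge)→260, (C,merge)→260, (D,nl)→420, (C,nl)→420; best=240 via (D,hash)
  {BD}: card=300; try (D,hash)→320, (B,nl_idx)→440, (B,merge)→560, (D,merge)→600, (B,hash)→760, (B,nl)→1220 …(+1); best=320 via (D,hash)
  {ABC}: card=150; try (C,hash)→1280, (B,hash)→1360, (B,nl_idx)→1990, (A,hash)→2300, (A,nl_idx)→2570, (B,merge)→2980 …(+5); best=1280 via (C,hash)
  {ACD}: card=32; try (C,hash)→520, (A,nl_idx)→832, (D,hash)→840, (C,merge)→1000, (C,nl)→1840, (A,merge)→1840 …(+4); best=520 via (C,hash)
  {ABD}: card=50; try (B,nl_idx)→770, (B,hash)→1040, (D,hash)→1280, (B,merge)→1300, (A,hash)→2300, (A,nl_idx)→2470 …(+5); best=770 via (B,nl_idx)
  {BCD}: card=300; try (D,hash)→820, (C,hash)→820, (B,nl_idx)→1020, (B,hash)→1040, (B,merge)→1300, (D,merge)→3440 …(+4); best=820 via (D,hash)
  {ABCD}: card=5; try (B,nl_idx)→717, (C,hash)→1020, (B,merge)→1132, (C,merge)→1240, (B,hash)→1272, (D,hash)→1630 …(+8); best=717 via (B,nl_idx)

717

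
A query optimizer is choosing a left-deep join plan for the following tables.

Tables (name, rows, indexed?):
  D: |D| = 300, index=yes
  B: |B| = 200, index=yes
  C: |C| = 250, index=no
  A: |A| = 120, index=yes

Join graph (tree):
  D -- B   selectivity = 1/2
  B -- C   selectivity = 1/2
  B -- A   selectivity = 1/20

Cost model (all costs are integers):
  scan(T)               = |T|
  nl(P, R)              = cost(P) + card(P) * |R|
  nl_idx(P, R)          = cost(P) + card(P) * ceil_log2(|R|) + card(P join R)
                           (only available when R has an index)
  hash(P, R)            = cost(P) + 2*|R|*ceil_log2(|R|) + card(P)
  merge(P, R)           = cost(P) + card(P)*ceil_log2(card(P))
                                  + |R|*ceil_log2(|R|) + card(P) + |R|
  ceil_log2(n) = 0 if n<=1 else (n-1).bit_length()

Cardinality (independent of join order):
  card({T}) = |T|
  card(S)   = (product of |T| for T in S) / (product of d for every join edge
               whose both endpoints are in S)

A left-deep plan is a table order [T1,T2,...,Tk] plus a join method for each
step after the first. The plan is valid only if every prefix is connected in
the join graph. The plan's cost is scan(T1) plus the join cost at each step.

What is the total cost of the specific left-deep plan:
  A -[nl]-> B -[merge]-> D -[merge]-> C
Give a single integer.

step 1: scan A: cost=120, card=120
step 2: join B via nl
    card(P join B) = 120*200/(20) = 1200
    cost = 120 + 120*200 = 24120
step 3: join D via merge
    card(P join D) = 1200*300/(2) = 180000
    cost = 24120 + 1200*11 + 300*9 + 1200 + 300 = 41520
step 4: join C via merge
    card(P join C) = 180000*250/(2) = 22500000
    cost = 41520 + 180000*18 + 250*8 + 180000 + 250 = 3463770

3463770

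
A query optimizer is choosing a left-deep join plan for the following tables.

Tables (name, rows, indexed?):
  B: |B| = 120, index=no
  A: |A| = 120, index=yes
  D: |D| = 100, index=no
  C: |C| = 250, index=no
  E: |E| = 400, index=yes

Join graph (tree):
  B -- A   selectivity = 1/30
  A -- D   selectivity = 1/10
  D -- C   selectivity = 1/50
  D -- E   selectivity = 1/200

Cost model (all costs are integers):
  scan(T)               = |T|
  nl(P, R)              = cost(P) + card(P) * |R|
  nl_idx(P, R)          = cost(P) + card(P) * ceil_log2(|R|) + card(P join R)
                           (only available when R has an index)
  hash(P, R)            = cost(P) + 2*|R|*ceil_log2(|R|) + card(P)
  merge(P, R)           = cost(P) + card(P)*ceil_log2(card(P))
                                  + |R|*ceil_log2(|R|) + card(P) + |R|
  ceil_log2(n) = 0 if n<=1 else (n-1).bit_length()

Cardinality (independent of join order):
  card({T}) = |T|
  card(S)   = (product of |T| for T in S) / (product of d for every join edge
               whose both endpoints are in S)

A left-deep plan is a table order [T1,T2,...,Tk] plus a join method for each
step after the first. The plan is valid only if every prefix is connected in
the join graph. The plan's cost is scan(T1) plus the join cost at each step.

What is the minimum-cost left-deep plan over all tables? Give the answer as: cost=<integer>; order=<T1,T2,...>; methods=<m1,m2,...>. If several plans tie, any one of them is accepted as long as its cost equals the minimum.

Selinger DP (subsets sized 1..n):
  {B}: scan cost=120, card=120
  {A}: scan cost=120, card=120
  {D}: scan cost=100, card=100
  {C}: scan cost=250, card=250
  {E}: scan cost=400, card=400
  {AB}: card=480; try (A,nl_idx)→1440, (B,hash)→1920, (A,hash)→1920, (B,merge)→2040, (A,merge)→2040, (B,nl)→14520 …(+1); best=1440 via (A,nl_idx)
  {AD}: card=1200; try (D,hash)→1640, (A,merge)→1860, (D,merge)→1880, (A,hash)→1880, (A,nl_idx)→2000, (A,nl)→12100 …(+1); best=1640 via (D,hash)
  {CD}: card=500; try (D,hash)→1900, (C,merge)→3150, (D,merge)→3300, (C,hash)→4200, (C,nl)→25100, (D,nl)→25250; best=1900 via (D,hash)
  {DE}: card=200; try (E,nl_idx)→1200, (D,hash)→2200, (E,merge)→4900, (D,merge)→5200, (E,hash)→7400, (E,nl)→40100 …(+1); best=1200 via (E,nl_idx)
  {ABD}: card=4800; try (D,hash)→3320, (B,hash)→4520, (D,merge)→7040, (B,merge)→17000, (D,nl)→49440, (B,nl)→145640; best=3320 via (D,hash)
  {ACD}: card=6000; try (A,hash)→4080, (C,hash)→6840, (A,merge)→7860, (A,nl_idx)→11400, (C,merge)→18290, (A,nl)→61900 …(+1); best=4080 via (A,hash)
  {ADE}: card=2400; try (A,hash)→3080, (A,merge)→3960, (A,nl_idx)→5000, (E,hash)→10040, (E,nl_idx)→14840, (E,merge)→20040 …(+2); best=3080 via (A,hash)
  {CDE}: card=1000; try (C,merge)→5250, (C,hash)→5400, (E,nl_idx)→7400, (E,hash)→9600, (E,merge)→10900, (C,nl)→51200 …(+1); best=5250 via (C,merge)
  {ABCD}: card=24000; try (B,hash)→11760, (C,hash)→12120, (C,merge)→72770, (B,merge)→89040, (B,nl)→724080, (C,nl)→1203320; best=11760 via (B,hash)
  {ABDE}: card=9600; try (B,hash)→7160, (E,hash)→15320, (B,merge)→35240, (E,nl_idx)→56120, (E,merge)→74520, (B,nl)→291080 …(+1); best=7160 via (B,hash)
  {ACDE}: card=12000; try (A,hash)→7930, (C,hash)→9480, (A,merge)→17210, (E,hash)→17280, (A,nl_idx)→24250, (C,merge)→36530 …(+5); best=7930 via (A,hash)
  {ABCDE}: card=48000; try (C,hash)→20760, (B,hash)→21610, (E,hash)→42960, (C,merge)→153410, (B,merge)→188890, (E,nl_idx)→275760 …(+4); best=20760 via (C,hash)

cost=20760; order=D,E,A,B,C; methods=nl_idx,hash,hash,hash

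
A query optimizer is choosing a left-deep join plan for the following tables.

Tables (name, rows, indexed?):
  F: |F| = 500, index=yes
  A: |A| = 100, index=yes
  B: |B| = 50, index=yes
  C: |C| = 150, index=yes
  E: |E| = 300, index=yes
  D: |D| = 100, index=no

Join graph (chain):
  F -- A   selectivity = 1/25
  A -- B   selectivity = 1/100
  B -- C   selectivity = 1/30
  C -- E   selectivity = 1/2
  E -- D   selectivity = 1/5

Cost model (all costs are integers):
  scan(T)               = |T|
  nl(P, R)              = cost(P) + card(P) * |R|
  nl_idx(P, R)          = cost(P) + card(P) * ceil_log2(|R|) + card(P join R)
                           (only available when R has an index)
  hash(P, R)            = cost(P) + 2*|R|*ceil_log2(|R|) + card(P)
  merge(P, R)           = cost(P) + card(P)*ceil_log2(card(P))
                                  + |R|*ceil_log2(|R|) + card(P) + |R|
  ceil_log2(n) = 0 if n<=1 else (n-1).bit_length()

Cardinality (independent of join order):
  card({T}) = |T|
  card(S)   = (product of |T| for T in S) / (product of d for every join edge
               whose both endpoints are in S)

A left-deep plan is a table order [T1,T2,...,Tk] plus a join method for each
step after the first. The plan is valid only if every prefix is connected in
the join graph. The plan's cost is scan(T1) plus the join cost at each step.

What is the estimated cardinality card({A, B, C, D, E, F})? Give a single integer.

Tables in S: A(100), B(50), C(150), D(100), E(300), F(500)
Edges inside S: F-A(d=25), A-B(d=100), B-C(d=30), C-E(d=2), E-D(d=5)
numerator = 100 * 50 * 150 * 100 * 300 * 500 = 11250000000000
denominator = 25 * 100 * 30 * 2 * 5 = 750000
card(S) = 11250000000000 / 750000 = 15000000

15000000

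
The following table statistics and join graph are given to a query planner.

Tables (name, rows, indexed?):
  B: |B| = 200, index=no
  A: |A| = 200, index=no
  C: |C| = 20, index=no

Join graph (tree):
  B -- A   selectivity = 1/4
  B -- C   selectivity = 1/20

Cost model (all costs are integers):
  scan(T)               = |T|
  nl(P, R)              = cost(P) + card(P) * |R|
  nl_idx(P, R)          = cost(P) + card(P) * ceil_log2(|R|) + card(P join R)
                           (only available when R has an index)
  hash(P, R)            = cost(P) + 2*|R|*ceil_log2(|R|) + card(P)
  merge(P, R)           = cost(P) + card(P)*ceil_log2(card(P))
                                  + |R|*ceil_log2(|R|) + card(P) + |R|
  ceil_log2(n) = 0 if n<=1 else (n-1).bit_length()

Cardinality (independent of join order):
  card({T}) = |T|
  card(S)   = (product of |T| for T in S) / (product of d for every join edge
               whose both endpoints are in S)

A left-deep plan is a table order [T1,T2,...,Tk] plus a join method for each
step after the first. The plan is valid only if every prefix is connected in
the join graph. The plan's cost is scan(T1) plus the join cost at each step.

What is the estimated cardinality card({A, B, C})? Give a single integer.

Tables in S: A(200), B(200), C(20)
Edges inside S: B-A(d=4), B-C(d=20)
numerator = 200 * 200 * 20 = 800000
denominator = 4 * 20 = 80
card(S) = 800000 / 80 = 10000

10000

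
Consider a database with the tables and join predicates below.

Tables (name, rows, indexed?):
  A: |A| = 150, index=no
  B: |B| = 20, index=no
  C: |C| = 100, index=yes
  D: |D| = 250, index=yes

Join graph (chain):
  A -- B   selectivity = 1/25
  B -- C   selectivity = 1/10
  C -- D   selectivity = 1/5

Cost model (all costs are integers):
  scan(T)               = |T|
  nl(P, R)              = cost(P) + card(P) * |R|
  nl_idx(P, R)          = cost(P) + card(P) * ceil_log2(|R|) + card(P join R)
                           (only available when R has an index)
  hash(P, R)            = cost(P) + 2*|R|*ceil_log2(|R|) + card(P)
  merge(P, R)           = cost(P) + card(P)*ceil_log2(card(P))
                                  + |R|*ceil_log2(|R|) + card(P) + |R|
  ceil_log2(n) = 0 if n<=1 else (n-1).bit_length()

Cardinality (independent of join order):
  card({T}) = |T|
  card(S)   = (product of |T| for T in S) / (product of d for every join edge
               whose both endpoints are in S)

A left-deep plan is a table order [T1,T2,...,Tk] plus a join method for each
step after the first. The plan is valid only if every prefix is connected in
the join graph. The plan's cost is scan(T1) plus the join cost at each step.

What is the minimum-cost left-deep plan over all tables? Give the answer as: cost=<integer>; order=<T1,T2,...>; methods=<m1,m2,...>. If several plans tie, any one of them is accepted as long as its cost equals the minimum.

cost=7220; order=A,B,C,D; methods=hash,hash,hash

Selinger DP (subsets sized 1..n):
  {A}: scan cost=150, card=150
  {B}: scan cost=20, card=20
  {C}: scan cost=100, card=100
  {D}: scan cost=250, card=250
  {AB}: card=120; try (B,hash)→500, (A,merge)→1490, (B,merge)→1620, (A,hash)→2440, (A,nl)→3020, (B,nl)→3150; best=500 via (B,hash)
  {BC}: card=200; try (C,nl_idx)→360, (B,hash)→400, (C,merge)→940, (B,merge)→1020, (C,hash)→1440, (C,nl)→2020 …(+1); best=360 via (C,nl_idx)
  {CD}: card=5000; try (C,hash)→1900, (D,merge)→3150, (C,merge)→3300, (D,hash)→4200, (D,nl_idx)→5900, (C,nl_idx)→7000 …(+2); best=1900 via (C,hash)
  {ABC}: card=1200; try (C,hash)→2020, (C,merge)→2260, (C,nl_idx)→2540, (A,hash)→2960, (A,merge)→3510, (C,nl)→12500 …(+1); best=2020 via (C,hash)
  {BCD}: card=10000; try (D,merge)→4410, (D,hash)→4560, (B,hash)→7100, (D,nl_idx)→11960, (D,nl)→50360, (B,merge)→72020 …(+1); best=4410 via (D,merge)
  {ABCD}: card=60000; try (D,hash)→7220, (A,hash)→16810, (D,merge)→18670, (D,nl_idx)→71620, (A,merge)→155760, (D,nl)→302020 …(+1); best=7220 via (D,hash)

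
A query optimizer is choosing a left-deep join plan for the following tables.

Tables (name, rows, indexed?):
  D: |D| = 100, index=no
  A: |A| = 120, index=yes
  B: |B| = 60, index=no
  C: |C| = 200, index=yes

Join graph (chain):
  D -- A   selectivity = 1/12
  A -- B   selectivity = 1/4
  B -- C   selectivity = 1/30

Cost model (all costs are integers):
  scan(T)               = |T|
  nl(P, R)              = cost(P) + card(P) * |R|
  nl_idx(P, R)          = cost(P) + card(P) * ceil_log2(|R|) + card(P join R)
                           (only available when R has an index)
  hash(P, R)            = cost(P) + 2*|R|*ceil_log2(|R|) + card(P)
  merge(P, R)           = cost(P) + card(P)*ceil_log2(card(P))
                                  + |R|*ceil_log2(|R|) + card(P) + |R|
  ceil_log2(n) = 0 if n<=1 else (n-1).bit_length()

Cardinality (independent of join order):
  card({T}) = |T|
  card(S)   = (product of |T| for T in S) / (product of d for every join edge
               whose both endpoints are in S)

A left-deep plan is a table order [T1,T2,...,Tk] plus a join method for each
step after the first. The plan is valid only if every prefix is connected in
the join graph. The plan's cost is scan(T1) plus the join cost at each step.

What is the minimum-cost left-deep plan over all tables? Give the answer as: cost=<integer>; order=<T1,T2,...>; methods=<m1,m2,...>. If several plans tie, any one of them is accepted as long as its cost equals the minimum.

cost=16420; order=B,C,A,D; methods=nl_idx,hash,hash

Selinger DP (subsets sized 1..n):
  {D}: scan cost=100, card=100
  {A}: scan cost=120, card=120
  {B}: scan cost=60, card=60
  {C}: scan cost=200, card=200
  {AD}: card=1000; try (D,hash)→1640, (A,nl_idx)→1800, (A,merge)→1860, (D,merge)→1880, (A,hash)→1880, (A,nl)→12100 …(+1); best=1640 via (D,hash)
  {AB}: card=1800; try (B,hash)→960, (A,merge)→1440, (B,merge)→1500, (A,hash)→1800, (A,nl_idx)→2280, (A,nl)→7260 …(+1); best=960 via (B,hash)
  {BC}: card=400; try (C,nl_idx)→940, (B,hash)→1120, (C,merge)→2280, (B,merge)→2420, (C,hash)→3320, (C,nl)→12060 …(+1); best=940 via (C,nl_idx)
  {ABD}: card=15000; try (B,hash)→3360, (D,hash)→4160, (B,merge)→13060, (D,merge)→23360, (B,nl)→61640, (D,nl)→180960; best=3360 via (B,hash)
  {ABC}: card=12000; try (A,hash)→3020, (A,merge)→5900, (C,hash)→5960, (A,nl_idx)→15740, (C,merge)→24360, (C,nl_idx)→27360 …(+2); best=3020 via (A,hash)
  {ABCD}: card=100000; try (D,hash)→16420, (C,hash)→21560, (D,merge)→183820, (C,nl_idx)→223360, (C,merge)→230160, (D,nl)→1203020 …(+1); best=16420 via (D,hash)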